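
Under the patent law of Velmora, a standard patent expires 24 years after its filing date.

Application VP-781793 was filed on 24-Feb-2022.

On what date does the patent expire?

Filing date + 24 years → 24 February 2046.

2046-02-24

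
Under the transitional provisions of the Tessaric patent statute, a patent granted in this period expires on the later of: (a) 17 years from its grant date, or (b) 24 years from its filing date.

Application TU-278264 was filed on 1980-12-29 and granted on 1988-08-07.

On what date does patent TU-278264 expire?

(a) grant + 17 years → 7 August 2005.
(b) filing + 24 years → 29 December 2004.
Later of the two: 7 August 2005.

August 7, 2005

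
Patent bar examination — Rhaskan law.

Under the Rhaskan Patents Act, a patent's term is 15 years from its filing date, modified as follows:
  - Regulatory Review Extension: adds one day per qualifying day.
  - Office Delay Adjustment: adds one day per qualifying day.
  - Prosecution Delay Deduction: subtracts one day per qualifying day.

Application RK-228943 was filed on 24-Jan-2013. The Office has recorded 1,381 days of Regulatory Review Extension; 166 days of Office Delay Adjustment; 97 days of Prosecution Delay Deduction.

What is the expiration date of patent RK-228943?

2032-01-13

Base term: filing date + 15 years → 24 January 2028.
Regulatory Review Extension: +1381 days → 5 November 2031.
Office Delay Adjustment: +166 days → 19 April 2032.
Prosecution Delay Deduction: −97 days → 13 January 2032.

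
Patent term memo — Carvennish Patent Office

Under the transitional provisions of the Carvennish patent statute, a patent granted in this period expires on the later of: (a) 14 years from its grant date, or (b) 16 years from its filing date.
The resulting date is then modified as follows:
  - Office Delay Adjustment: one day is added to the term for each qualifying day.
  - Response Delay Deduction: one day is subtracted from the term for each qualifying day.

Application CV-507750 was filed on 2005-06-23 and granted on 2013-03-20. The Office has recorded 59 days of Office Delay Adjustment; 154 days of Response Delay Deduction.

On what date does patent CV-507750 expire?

(a) grant + 14 years → 20 March 2027.
(b) filing + 16 years → 23 June 2021.
Later of the two: 20 March 2027.
Office Delay Adjustment: +59 days → 18 May 2027.
Response Delay Deduction: −154 days → 15 December 2026.

December 15, 2026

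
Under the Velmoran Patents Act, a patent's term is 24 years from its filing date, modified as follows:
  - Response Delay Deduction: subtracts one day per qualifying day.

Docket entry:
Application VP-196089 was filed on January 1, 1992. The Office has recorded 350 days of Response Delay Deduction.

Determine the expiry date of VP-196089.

2015-01-16

Base term: filing date + 24 years → 1 January 2016.
Response Delay Deduction: −350 days → 16 January 2015.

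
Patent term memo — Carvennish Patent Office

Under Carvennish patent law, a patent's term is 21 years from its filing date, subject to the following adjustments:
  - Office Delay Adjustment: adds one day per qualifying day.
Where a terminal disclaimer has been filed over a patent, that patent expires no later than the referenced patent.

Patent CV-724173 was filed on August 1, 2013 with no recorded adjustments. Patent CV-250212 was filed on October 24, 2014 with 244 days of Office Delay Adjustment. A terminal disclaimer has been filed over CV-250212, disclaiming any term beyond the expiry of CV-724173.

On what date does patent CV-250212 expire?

Natural term of CV-250212:
  Base: filing + 21 years → 24 October 2035.
  Office Delay Adjustment: +244 days → 24 June 2036.
Expiry of referenced patent CV-724173:
  Base: filing + 21 years → 1 August 2034.
Terminal disclaimer: CV-250212 expires on the earlier of 24 June 2036 and 1 August 2034.

August 1, 2034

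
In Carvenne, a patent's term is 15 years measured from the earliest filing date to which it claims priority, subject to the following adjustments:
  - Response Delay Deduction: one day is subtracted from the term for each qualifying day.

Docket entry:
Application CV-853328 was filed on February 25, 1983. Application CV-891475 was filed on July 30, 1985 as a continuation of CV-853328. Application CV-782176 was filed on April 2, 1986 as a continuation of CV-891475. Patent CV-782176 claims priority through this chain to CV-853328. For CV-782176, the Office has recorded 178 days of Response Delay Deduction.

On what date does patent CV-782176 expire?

August 31, 1997

Earliest priority filing: 25 February 1983.
Base term: 25 February 1983 + 15 years → 25 February 1998.
Response Delay Deduction: −178 days → 31 August 1997.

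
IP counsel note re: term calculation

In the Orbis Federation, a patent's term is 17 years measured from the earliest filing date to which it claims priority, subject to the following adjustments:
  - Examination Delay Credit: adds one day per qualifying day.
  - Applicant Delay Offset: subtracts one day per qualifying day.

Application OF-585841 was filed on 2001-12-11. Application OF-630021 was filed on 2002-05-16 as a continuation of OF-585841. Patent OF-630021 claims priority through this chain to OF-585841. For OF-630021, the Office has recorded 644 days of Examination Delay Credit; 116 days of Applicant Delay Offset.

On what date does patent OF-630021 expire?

Earliest priority filing: 11 December 2001.
Base term: 11 December 2001 + 17 years → 11 December 2018.
Examination Delay Credit: +644 days → 15 September 2020.
Applicant Delay Offset: −116 days → 22 May 2020.

2020-05-22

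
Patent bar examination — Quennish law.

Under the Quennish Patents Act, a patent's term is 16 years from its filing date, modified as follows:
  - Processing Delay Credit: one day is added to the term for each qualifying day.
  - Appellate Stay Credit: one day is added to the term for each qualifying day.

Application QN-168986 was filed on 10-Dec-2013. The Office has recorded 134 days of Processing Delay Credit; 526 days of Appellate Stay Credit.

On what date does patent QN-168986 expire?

Base term: filing date + 16 years → 10 December 2029.
Processing Delay Credit: +134 days → 23 April 2030.
Appellate Stay Credit: +526 days → 1 October 2031.

2031-10-01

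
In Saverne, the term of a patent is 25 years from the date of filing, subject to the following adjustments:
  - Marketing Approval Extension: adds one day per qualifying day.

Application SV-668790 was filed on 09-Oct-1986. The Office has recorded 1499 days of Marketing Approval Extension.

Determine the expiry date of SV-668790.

Base term: filing date + 25 years → 9 October 2011.
Marketing Approval Extension: +1499 days → 16 November 2015.

2015-11-16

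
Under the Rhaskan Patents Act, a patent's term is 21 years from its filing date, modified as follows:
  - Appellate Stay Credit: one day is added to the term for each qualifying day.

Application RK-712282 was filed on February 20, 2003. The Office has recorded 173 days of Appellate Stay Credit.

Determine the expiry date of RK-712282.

August 11, 2024

Base term: filing date + 21 years → 20 February 2024.
Appellate Stay Credit: +173 days → 11 August 2024.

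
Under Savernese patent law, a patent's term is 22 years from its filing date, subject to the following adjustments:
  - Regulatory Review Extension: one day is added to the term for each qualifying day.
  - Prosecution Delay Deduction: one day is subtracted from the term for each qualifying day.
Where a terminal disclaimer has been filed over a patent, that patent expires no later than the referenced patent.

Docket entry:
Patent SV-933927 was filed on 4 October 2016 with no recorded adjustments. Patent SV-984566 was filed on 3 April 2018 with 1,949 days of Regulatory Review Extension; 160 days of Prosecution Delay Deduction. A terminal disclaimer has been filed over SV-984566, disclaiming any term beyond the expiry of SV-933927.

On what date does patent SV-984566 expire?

Natural term of SV-984566:
  Base: filing + 22 years → 3 April 2040.
  Regulatory Review Extension: +1949 days → 4 August 2045.
  Prosecution Delay Deduction: −160 days → 25 February 2045.
Expiry of referenced patent SV-933927:
  Base: filing + 22 years → 4 October 2038.
Terminal disclaimer: SV-984566 expires on the earlier of 25 February 2045 and 4 October 2038.

2038-10-04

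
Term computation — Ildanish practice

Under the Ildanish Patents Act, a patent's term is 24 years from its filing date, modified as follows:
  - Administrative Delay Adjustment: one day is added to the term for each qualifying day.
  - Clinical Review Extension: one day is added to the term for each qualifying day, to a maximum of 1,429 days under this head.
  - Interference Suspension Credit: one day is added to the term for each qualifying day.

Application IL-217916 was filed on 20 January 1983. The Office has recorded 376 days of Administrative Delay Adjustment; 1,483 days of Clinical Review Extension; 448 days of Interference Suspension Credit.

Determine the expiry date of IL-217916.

2013-03-22

Base term: filing date + 24 years → 20 January 2007.
Administrative Delay Adjustment: +376 days → 31 January 2008.
Clinical Review Extension: 1483 days claimed exceeds the 1429-day cap, so +1429 days → 30 December 2011.
Interference Suspension Credit: +448 days → 22 March 2013.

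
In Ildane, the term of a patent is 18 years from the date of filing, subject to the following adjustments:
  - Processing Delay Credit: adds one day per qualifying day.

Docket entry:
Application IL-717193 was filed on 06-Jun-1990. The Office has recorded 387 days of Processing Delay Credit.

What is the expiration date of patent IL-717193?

June 28, 2009

Base term: filing date + 18 years → 6 June 2008.
Processing Delay Credit: +387 days → 28 June 2009.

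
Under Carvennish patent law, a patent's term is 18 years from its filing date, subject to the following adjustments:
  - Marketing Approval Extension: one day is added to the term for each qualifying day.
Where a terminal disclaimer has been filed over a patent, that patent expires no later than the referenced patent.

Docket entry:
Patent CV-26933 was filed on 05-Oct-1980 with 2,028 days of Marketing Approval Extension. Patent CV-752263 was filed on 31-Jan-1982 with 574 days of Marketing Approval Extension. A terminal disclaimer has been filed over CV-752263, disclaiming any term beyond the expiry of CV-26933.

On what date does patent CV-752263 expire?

August 27, 2001

Natural term of CV-752263:
  Base: filing + 18 years → 31 January 2000.
  Marketing Approval Extension: +574 days → 27 August 2001.
Expiry of referenced patent CV-26933:
  Base: filing + 18 years → 5 October 1998.
  Marketing Approval Extension: +2028 days → 24 April 2004.
Terminal disclaimer: CV-752263 expires on the earlier of 27 August 2001 and 24 April 2004.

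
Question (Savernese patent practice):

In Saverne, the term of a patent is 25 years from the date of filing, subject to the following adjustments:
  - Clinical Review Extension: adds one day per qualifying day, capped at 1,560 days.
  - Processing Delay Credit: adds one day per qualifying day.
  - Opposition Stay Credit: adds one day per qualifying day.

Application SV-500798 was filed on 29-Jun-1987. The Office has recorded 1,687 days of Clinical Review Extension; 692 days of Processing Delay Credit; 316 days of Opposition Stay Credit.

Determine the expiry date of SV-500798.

July 11, 2019

Base term: filing date + 25 years → 29 June 2012.
Clinical Review Extension: 1687 days claimed exceeds the 1560-day cap, so +1560 days → 6 October 2016.
Processing Delay Credit: +692 days → 29 August 2018.
Opposition Stay Credit: +316 days → 11 July 2019.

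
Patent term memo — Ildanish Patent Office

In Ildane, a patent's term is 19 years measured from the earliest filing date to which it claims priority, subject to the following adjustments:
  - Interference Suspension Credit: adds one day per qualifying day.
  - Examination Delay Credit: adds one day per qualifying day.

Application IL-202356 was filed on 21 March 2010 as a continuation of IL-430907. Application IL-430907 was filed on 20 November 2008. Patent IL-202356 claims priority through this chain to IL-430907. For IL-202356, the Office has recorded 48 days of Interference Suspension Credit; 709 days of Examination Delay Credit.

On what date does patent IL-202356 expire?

Earliest priority filing: 20 November 2008.
Base term: 20 November 2008 + 19 years → 20 November 2027.
Interference Suspension Credit: +48 days → 7 January 2028.
Examination Delay Credit: +709 days → 16 December 2029.

2029-12-16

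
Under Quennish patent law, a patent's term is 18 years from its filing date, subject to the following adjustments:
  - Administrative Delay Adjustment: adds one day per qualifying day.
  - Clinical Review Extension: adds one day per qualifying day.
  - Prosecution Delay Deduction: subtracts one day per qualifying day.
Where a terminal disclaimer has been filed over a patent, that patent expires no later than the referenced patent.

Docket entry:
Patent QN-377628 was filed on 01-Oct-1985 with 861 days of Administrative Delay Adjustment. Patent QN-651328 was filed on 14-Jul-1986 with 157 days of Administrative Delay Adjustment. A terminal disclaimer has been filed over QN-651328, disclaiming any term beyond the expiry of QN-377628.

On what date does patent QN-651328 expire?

Natural term of QN-651328:
  Base: filing + 18 years → 14 July 2004.
  Administrative Delay Adjustment: +157 days → 18 December 2004.
Expiry of referenced patent QN-377628:
  Base: filing + 18 years → 1 October 2003.
  Administrative Delay Adjustment: +861 days → 8 February 2006.
Terminal disclaimer: QN-651328 expires on the earlier of 18 December 2004 and 8 February 2006.

December 18, 2004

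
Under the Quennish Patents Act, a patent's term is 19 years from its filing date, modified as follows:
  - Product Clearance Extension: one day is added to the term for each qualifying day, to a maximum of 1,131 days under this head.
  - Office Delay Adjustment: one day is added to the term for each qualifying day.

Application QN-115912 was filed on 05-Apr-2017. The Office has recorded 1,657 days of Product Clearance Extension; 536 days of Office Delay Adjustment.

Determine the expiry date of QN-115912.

October 28, 2040

Base term: filing date + 19 years → 5 April 2036.
Product Clearance Extension: 1657 days claimed exceeds the 1131-day cap, so +1131 days → 11 May 2039.
Office Delay Adjustment: +536 days → 28 October 2040.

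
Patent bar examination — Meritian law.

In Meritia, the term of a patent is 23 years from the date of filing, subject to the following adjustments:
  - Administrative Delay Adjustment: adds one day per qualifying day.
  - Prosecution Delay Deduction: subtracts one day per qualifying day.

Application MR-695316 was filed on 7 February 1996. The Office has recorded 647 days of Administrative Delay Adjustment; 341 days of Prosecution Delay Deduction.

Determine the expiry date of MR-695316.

2019-12-10

Base term: filing date + 23 years → 7 February 2019.
Administrative Delay Adjustment: +647 days → 15 November 2020.
Prosecution Delay Deduction: −341 days → 10 December 2019.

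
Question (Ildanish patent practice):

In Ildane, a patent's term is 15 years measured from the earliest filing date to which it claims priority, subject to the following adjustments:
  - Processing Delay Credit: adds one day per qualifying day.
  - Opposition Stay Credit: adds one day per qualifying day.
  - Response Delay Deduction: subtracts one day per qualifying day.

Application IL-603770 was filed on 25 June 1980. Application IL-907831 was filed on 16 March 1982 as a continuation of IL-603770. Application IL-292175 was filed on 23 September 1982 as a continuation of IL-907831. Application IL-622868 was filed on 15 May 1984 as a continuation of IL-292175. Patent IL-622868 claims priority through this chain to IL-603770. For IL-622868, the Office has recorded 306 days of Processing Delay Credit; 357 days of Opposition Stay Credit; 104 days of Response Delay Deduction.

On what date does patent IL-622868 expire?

1997-01-04

Earliest priority filing: 25 June 1980.
Base term: 25 June 1980 + 15 years → 25 June 1995.
Processing Delay Credit: +306 days → 26 April 1996.
Opposition Stay Credit: +357 days → 18 April 1997.
Response Delay Deduction: −104 days → 4 January 1997.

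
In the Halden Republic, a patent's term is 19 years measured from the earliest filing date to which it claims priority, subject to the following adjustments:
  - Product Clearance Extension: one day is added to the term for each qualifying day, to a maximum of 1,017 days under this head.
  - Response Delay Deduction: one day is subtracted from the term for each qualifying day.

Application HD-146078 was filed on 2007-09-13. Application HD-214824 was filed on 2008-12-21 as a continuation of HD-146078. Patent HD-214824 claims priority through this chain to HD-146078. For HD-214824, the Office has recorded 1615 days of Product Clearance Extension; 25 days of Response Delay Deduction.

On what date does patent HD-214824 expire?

Earliest priority filing: 13 September 2007.
Base term: 13 September 2007 + 19 years → 13 September 2026.
Product Clearance Extension: 1615 days claimed exceeds the 1017-day cap, so +1017 days → 26 June 2029.
Response Delay Deduction: −25 days → 1 June 2029.

2029-06-01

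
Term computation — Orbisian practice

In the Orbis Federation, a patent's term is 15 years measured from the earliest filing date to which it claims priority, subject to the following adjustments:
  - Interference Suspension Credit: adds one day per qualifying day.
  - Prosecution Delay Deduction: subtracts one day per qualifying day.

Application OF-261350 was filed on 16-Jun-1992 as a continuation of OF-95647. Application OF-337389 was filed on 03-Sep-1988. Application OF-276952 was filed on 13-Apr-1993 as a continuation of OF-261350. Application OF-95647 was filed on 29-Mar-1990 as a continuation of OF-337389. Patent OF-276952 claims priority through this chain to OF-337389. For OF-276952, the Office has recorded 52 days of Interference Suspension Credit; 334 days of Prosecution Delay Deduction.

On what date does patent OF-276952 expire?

Earliest priority filing: 3 September 1988.
Base term: 3 September 1988 + 15 years → 3 September 2003.
Interference Suspension Credit: +52 days → 25 October 2003.
Prosecution Delay Deduction: −334 days → 25 November 2002.

November 25, 2002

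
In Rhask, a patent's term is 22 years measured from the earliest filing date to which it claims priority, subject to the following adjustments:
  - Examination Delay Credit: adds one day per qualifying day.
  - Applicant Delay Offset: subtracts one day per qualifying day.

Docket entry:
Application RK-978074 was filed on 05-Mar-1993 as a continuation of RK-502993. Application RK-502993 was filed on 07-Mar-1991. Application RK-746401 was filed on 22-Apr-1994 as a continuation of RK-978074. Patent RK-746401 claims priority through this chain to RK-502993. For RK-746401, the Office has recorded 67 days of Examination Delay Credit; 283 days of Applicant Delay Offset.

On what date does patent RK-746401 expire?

Earliest priority filing: 7 March 1991.
Base term: 7 March 1991 + 22 years → 7 March 2013.
Examination Delay Credit: +67 days → 13 May 2013.
Applicant Delay Offset: −283 days → 3 August 2012.

2012-08-03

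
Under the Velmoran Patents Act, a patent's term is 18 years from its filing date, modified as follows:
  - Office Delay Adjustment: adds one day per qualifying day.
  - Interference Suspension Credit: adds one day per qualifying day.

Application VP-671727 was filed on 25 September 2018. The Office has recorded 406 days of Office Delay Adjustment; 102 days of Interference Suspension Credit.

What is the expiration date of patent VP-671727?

Base term: filing date + 18 years → 25 September 2036.
Office Delay Adjustment: +406 days → 5 November 2037.
Interference Suspension Credit: +102 days → 15 February 2038.

February 15, 2038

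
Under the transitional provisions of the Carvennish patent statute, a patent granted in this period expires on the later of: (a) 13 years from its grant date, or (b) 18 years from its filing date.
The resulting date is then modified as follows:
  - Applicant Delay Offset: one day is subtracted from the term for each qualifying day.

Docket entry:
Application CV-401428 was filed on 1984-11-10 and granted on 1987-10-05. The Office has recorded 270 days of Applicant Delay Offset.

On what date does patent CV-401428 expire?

February 13, 2002

(a) grant + 13 years → 5 October 2000.
(b) filing + 18 years → 10 November 2002.
Later of the two: 10 November 2002.
Applicant Delay Offset: −270 days → 13 February 2002.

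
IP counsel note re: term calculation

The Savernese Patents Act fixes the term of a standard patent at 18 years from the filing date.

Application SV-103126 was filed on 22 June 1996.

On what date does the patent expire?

Filing date + 18 years → 22 June 2014.

June 22, 2014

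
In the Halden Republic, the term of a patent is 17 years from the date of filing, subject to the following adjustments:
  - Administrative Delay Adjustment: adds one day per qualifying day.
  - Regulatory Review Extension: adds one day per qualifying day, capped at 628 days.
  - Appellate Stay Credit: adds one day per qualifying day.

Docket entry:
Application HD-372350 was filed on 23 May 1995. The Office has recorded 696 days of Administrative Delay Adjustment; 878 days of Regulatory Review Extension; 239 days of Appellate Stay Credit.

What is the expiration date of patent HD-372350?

Base term: filing date + 17 years → 23 May 2012.
Administrative Delay Adjustment: +696 days → 19 April 2014.
Regulatory Review Extension: 878 days claimed exceeds the 628-day cap, so +628 days → 7 January 2016.
Appellate Stay Credit: +239 days → 2 September 2016.

September 2, 2016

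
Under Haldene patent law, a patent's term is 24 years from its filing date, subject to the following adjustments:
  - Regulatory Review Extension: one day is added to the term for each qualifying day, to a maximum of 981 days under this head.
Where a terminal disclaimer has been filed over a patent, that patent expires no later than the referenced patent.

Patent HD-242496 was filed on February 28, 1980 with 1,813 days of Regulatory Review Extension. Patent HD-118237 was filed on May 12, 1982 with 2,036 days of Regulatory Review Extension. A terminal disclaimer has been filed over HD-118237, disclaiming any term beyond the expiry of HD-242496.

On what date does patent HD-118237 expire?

Natural term of HD-118237:
  Base: filing + 24 years → 12 May 2006.
  Regulatory Review Extension: 2036 days claimed exceeds the 981-day cap, so +981 days → 17 January 2009.
Expiry of referenced patent HD-242496:
  Base: filing + 24 years → 28 February 2004.
  Regulatory Review Extension: 1813 days claimed exceeds the 981-day cap, so +981 days → 5 November 2006.
Terminal disclaimer: HD-118237 expires on the earlier of 17 January 2009 and 5 November 2006.

2006-11-05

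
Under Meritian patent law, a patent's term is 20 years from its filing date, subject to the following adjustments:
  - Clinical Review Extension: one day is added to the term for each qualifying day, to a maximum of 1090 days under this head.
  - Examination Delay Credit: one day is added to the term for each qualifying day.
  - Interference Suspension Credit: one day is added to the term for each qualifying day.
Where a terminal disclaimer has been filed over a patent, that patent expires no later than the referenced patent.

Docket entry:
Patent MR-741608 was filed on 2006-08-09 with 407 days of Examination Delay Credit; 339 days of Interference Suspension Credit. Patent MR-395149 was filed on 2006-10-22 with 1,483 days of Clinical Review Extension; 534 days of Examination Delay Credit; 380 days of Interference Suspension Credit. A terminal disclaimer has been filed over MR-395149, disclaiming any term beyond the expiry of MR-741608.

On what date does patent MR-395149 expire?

Natural term of MR-395149:
  Base: filing + 20 years → 22 October 2026.
  Clinical Review Extension: 1483 days claimed exceeds the 1090-day cap, so +1090 days → 16 October 2029.
  Examination Delay Credit: +534 days → 3 April 2031.
  Interference Suspension Credit: +380 days → 17 April 2032.
Expiry of referenced patent MR-741608:
  Base: filing + 20 years → 9 August 2026.
  Examination Delay Credit: +407 days → 20 September 2027.
  Interference Suspension Credit: +339 days → 24 August 2028.
Terminal disclaimer: MR-395149 expires on the earlier of 17 April 2032 and 24 August 2028.

2028-08-24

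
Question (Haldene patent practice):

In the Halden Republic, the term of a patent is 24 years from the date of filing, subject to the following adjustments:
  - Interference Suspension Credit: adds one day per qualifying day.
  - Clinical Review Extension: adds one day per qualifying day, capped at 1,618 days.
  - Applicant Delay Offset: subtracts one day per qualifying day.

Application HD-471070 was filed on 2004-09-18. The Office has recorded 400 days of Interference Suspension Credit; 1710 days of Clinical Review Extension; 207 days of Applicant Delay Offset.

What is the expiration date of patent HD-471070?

Base term: filing date + 24 years → 18 September 2028.
Interference Suspension Credit: +400 days → 23 October 2029.
Clinical Review Extension: 1710 days claimed exceeds the 1618-day cap, so +1618 days → 29 March 2034.
Applicant Delay Offset: −207 days → 3 September 2033.

September 3, 2033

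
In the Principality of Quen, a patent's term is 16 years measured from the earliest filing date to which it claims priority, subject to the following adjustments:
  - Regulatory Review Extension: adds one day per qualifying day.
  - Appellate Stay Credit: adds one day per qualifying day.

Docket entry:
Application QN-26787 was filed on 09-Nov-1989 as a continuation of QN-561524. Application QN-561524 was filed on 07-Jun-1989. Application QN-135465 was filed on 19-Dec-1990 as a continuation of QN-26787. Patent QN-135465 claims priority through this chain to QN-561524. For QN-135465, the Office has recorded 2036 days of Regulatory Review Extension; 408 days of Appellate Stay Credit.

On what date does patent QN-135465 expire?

Earliest priority filing: 7 June 1989.
Base term: 7 June 1989 + 16 years → 7 June 2005.
Regulatory Review Extension: +2036 days → 3 January 2011.
Appellate Stay Credit: +408 days → 15 February 2012.

February 15, 2012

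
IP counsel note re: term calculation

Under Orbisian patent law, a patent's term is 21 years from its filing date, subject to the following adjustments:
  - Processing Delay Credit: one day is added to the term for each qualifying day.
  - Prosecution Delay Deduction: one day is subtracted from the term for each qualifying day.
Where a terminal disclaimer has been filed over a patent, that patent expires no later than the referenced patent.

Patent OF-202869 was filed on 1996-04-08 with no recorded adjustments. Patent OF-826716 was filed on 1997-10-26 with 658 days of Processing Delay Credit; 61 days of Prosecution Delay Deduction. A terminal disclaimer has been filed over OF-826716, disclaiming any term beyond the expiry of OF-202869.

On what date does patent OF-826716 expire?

2017-04-08

Natural term of OF-826716:
  Base: filing + 21 years → 26 October 2018.
  Processing Delay Credit: +658 days → 14 August 2020.
  Prosecution Delay Deduction: −61 days → 14 June 2020.
Expiry of referenced patent OF-202869:
  Base: filing + 21 years → 8 April 2017.
Terminal disclaimer: OF-826716 expires on the earlier of 14 June 2020 and 8 April 2017.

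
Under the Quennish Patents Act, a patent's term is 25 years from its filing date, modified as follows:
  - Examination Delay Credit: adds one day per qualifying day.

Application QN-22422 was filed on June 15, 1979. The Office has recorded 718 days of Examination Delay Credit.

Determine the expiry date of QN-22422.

Base term: filing date + 25 years → 15 June 2004.
Examination Delay Credit: +718 days → 3 June 2006.

2006-06-03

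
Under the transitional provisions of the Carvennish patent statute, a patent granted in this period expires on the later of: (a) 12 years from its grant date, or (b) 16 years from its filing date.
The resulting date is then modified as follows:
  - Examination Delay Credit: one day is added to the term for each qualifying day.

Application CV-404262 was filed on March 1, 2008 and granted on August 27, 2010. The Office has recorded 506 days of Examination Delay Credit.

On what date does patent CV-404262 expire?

(a) grant + 12 years → 27 August 2022.
(b) filing + 16 years → 1 March 2024.
Later of the two: 1 March 2024.
Examination Delay Credit: +506 days → 20 July 2025.

July 20, 2025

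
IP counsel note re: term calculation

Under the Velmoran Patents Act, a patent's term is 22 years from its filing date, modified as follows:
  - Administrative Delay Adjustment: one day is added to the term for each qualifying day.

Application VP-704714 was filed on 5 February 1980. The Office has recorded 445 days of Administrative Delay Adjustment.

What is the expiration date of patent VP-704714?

2003-04-26

Base term: filing date + 22 years → 5 February 2002.
Administrative Delay Adjustment: +445 days → 26 April 2003.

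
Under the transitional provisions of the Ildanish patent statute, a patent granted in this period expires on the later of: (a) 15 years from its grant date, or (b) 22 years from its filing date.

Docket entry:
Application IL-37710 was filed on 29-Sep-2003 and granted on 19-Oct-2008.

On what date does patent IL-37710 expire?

September 29, 2025

(a) grant + 15 years → 19 October 2023.
(b) filing + 22 years → 29 September 2025.
Later of the two: 29 September 2025.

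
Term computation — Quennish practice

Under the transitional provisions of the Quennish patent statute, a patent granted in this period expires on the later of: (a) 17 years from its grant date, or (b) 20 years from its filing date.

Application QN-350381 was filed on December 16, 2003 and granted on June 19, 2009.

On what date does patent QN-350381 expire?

(a) grant + 17 years → 19 June 2026.
(b) filing + 20 years → 16 December 2023.
Later of the two: 19 June 2026.

June 19, 2026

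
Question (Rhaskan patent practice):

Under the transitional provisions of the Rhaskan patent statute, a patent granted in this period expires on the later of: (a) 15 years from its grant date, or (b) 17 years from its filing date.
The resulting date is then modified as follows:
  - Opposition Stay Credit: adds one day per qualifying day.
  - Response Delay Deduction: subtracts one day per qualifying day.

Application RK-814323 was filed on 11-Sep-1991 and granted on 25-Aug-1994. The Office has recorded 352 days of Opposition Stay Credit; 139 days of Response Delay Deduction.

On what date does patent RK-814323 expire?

(a) grant + 15 years → 25 August 2009.
(b) filing + 17 years → 11 September 2008.
Later of the two: 25 August 2009.
Opposition Stay Credit: +352 days → 12 August 2010.
Response Delay Deduction: −139 days → 26 March 2010.

March 26, 2010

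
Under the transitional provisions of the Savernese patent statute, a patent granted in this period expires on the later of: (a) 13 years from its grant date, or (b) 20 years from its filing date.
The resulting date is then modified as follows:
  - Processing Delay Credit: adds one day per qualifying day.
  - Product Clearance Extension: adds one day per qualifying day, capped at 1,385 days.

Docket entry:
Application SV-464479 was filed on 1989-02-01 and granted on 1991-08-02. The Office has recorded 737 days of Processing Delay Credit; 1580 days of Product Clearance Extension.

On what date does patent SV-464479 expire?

(a) grant + 13 years → 2 August 2004.
(b) filing + 20 years → 1 February 2009.
Later of the two: 1 February 2009.
Processing Delay Credit: +737 days → 8 February 2011.
Product Clearance Extension: 1580 days claimed exceeds the 1385-day cap, so +1385 days → 24 November 2014.

November 24, 2014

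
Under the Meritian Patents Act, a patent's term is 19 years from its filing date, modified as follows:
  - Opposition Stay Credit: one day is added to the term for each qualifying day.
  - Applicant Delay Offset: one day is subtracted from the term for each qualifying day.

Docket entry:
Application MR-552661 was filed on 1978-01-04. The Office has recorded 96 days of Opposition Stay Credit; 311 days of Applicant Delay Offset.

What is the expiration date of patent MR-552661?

Base term: filing date + 19 years → 4 January 1997.
Opposition Stay Credit: +96 days → 10 April 1997.
Applicant Delay Offset: −311 days → 3 June 1996.

1996-06-03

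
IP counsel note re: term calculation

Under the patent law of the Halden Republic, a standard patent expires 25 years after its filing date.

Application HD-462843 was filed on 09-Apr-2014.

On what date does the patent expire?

Filing date + 25 years → 9 April 2039.

2039-04-09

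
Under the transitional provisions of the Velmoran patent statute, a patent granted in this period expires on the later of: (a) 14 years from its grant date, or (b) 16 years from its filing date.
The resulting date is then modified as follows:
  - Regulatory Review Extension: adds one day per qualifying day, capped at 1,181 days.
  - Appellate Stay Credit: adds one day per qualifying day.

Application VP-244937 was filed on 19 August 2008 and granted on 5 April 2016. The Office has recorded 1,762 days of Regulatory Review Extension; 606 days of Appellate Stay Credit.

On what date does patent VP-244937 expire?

February 25, 2035

(a) grant + 14 years → 5 April 2030.
(b) filing + 16 years → 19 August 2024.
Later of the two: 5 April 2030.
Regulatory Review Extension: 1762 days claimed exceeds the 1181-day cap, so +1181 days → 29 June 2033.
Appellate Stay Credit: +606 days → 25 February 2035.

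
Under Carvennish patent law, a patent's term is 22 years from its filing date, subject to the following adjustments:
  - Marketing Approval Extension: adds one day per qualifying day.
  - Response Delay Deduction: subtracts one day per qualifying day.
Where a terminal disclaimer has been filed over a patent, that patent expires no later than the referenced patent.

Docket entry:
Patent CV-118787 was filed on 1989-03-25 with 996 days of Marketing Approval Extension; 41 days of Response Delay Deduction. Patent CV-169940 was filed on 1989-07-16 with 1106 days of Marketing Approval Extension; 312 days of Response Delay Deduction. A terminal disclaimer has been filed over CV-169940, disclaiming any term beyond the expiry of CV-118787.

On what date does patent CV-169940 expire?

September 17, 2013

Natural term of CV-169940:
  Base: filing + 22 years → 16 July 2011.
  Marketing Approval Extension: +1106 days → 26 July 2014.
  Response Delay Deduction: −312 days → 17 September 2013.
Expiry of referenced patent CV-118787:
  Base: filing + 22 years → 25 March 2011.
  Marketing Approval Extension: +996 days → 15 December 2013.
  Response Delay Deduction: −41 days → 4 November 2013.
Terminal disclaimer: CV-169940 expires on the earlier of 17 September 2013 and 4 November 2013.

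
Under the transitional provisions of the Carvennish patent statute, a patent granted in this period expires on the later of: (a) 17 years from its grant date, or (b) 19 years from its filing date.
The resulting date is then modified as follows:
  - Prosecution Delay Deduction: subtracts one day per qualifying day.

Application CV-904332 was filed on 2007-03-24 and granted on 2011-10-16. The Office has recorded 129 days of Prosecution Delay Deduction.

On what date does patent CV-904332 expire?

2028-06-09

(a) grant + 17 years → 16 October 2028.
(b) filing + 19 years → 24 March 2026.
Later of the two: 16 October 2028.
Prosecution Delay Deduction: −129 days → 9 June 2028.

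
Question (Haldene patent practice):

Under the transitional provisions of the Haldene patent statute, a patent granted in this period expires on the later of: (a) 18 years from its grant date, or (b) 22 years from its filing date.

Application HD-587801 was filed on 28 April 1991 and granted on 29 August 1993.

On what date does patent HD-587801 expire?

2013-04-28

(a) grant + 18 years → 29 August 2011.
(b) filing + 22 years → 28 April 2013.
Later of the two: 28 April 2013.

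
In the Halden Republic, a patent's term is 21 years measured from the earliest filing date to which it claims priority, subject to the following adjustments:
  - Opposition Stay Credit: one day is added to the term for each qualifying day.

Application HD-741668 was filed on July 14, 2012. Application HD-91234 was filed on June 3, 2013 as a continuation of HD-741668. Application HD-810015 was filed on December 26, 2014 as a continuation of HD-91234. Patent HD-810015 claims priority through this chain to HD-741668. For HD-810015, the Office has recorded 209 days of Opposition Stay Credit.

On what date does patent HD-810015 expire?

Earliest priority filing: 14 July 2012.
Base term: 14 July 2012 + 21 years → 14 July 2033.
Opposition Stay Credit: +209 days → 8 February 2034.

February 8, 2034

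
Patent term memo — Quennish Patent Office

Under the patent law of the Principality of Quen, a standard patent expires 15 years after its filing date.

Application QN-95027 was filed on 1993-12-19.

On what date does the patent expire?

December 19, 2008

Filing date + 15 years → 19 December 2008.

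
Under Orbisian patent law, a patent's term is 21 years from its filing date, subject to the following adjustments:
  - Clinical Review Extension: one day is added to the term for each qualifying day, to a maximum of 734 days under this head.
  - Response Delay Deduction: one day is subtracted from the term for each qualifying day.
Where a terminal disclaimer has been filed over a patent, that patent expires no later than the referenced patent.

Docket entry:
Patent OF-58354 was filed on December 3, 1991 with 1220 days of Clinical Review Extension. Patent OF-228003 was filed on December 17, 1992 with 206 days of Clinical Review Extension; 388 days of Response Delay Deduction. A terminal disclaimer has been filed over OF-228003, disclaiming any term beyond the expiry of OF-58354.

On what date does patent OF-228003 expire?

June 18, 2013

Natural term of OF-228003:
  Base: filing + 21 years → 17 December 2013.
  Clinical Review Extension: 206 days (within the 734-day cap) → +206 days → 11 July 2014.
  Response Delay Deduction: −388 days → 18 June 2013.
Expiry of referenced patent OF-58354:
  Base: filing + 21 years → 3 December 2012.
  Clinical Review Extension: 1220 days claimed exceeds the 734-day cap, so +734 days → 7 December 2014.
Terminal disclaimer: OF-228003 expires on the earlier of 18 June 2013 and 7 December 2014.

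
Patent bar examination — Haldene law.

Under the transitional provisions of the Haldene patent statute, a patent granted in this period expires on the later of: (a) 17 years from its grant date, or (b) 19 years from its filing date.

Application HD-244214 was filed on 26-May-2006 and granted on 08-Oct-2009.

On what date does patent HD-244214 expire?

2026-10-08

(a) grant + 17 years → 8 October 2026.
(b) filing + 19 years → 26 May 2025.
Later of the two: 8 October 2026.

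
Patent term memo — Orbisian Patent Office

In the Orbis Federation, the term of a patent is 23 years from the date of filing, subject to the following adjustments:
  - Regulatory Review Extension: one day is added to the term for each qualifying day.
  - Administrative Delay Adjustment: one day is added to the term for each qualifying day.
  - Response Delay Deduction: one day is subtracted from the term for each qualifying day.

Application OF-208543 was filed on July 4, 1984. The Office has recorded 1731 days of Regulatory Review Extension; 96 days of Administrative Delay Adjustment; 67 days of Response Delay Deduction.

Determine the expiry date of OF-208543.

April 28, 2012

Base term: filing date + 23 years → 4 July 2007.
Regulatory Review Extension: +1731 days → 30 March 2012.
Administrative Delay Adjustment: +96 days → 4 July 2012.
Response Delay Deduction: −67 days → 28 April 2012.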